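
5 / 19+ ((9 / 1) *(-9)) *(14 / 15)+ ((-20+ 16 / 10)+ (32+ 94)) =613 / 19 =32.26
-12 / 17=-0.71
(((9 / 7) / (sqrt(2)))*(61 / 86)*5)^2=7535025 / 724808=10.40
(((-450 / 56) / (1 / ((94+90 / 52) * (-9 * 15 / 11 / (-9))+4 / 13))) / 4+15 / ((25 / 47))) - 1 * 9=-39025803 / 160160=-243.67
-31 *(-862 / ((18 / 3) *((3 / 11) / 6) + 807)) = 146971 / 4440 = 33.10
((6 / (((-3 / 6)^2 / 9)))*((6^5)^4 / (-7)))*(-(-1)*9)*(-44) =312733168329226715136 / 7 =44676166904175245019.43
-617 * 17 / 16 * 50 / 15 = -52445 / 24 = -2185.21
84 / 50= 42 / 25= 1.68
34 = 34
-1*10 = -10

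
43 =43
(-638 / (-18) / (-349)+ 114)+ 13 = 398588 / 3141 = 126.90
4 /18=2 /9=0.22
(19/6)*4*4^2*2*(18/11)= 7296/11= 663.27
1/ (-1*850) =-1/ 850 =-0.00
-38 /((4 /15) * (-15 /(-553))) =-10507 /2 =-5253.50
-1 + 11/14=-3/14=-0.21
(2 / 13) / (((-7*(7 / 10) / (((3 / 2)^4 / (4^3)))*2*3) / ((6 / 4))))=-405 / 652288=-0.00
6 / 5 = 1.20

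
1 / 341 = 0.00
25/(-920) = -5/184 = -0.03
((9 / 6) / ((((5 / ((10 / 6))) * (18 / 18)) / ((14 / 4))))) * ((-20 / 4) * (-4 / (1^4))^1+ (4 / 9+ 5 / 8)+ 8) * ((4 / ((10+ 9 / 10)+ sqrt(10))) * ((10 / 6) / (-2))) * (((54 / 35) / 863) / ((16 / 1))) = -87745 / 46229184+ 4025 * sqrt(10) / 23114592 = -0.00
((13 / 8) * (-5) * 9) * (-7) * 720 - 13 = 368537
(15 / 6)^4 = 625 / 16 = 39.06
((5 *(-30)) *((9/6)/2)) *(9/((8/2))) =-2025/8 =-253.12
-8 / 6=-4 / 3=-1.33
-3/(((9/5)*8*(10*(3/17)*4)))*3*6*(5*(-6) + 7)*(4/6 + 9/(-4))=-7429/384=-19.35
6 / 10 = 3 / 5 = 0.60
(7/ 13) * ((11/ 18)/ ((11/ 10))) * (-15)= -175/ 39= -4.49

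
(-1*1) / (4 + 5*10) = -1 / 54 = -0.02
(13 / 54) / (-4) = -13 / 216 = -0.06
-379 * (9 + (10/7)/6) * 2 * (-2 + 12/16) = 183815/21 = 8753.10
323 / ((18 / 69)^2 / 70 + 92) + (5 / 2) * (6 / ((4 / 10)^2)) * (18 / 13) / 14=3962906915 / 310018436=12.78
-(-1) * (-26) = -26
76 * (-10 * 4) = -3040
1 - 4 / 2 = -1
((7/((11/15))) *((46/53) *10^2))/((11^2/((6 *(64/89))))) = 185472000/6278327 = 29.54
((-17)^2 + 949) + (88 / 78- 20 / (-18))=145108 / 117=1240.24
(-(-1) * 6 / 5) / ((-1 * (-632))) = 3 / 1580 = 0.00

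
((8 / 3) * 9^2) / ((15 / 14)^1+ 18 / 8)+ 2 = 2078 / 31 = 67.03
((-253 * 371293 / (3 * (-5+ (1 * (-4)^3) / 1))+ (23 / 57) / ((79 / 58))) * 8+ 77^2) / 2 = 49123476661 / 27018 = 1818175.91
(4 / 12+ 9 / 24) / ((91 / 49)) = 119 / 312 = 0.38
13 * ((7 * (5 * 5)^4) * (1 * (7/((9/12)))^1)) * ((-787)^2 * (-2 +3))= 616465707812500/3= 205488569270833.33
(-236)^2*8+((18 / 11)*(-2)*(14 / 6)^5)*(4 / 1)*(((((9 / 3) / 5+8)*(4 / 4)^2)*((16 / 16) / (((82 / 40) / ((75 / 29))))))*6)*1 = 15170108416 / 39237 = 386627.63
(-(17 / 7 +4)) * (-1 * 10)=450 / 7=64.29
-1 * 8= -8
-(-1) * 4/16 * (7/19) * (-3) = -21/76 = -0.28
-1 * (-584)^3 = 199176704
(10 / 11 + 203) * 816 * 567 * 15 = 15566599440 / 11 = 1415145403.64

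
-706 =-706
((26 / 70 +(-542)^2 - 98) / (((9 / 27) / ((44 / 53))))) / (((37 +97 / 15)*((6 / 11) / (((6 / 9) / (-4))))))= -1243677083 / 241892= -5141.46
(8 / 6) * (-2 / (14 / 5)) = -20 / 21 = -0.95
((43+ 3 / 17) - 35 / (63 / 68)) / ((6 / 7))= 2891 / 459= 6.30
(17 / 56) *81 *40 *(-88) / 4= -151470 / 7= -21638.57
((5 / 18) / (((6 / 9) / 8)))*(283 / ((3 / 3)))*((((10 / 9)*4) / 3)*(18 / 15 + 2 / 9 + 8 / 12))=2128160 / 729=2919.29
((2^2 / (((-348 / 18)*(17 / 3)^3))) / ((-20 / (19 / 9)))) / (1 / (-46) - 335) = -1311 / 3659521745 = -0.00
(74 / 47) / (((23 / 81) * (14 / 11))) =32967 / 7567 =4.36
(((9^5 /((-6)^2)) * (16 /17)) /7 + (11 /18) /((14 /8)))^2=55965364900 /1147041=48791.08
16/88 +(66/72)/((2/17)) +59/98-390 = -381.42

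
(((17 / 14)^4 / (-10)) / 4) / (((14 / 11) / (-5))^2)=-50530205 / 60236288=-0.84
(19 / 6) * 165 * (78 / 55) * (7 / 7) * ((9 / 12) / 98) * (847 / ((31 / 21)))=806949 / 248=3253.83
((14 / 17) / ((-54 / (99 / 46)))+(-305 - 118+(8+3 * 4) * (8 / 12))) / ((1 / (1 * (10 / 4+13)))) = -9931935 / 1564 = -6350.34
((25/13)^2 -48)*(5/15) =-7487/507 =-14.77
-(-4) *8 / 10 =3.20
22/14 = 11/7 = 1.57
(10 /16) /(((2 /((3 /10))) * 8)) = 0.01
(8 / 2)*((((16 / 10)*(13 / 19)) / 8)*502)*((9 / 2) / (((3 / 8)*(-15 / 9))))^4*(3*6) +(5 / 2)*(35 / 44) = 69450008956001 / 5225000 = 13291867.74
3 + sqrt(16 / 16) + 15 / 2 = 23 / 2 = 11.50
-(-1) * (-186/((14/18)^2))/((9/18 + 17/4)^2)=-241056/17689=-13.63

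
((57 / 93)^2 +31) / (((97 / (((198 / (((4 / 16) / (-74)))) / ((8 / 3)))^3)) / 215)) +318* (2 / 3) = -68820700923762581356 / 93217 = -738284872113054.29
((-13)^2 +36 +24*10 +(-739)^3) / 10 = -201791487 / 5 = -40358297.40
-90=-90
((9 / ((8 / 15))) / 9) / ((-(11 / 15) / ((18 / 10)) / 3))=-1215 / 88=-13.81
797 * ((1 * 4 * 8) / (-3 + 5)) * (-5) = -63760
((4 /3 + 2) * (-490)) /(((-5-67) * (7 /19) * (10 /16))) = 2660 /27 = 98.52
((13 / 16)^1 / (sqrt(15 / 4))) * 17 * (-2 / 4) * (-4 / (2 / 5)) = 221 * sqrt(15) / 24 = 35.66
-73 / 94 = -0.78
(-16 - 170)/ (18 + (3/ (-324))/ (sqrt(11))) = -429561792/ 41570495 - 20088 * sqrt(11)/ 41570495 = -10.33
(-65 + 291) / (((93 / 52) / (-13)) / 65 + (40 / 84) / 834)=-86960863080 / 594701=-146226.19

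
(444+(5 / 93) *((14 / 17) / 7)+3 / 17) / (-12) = -41309 / 1116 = -37.02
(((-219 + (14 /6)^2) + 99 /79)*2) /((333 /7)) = -2113258 /236763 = -8.93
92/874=2/19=0.11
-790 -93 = -883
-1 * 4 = -4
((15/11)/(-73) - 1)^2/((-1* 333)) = -669124/214721397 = -0.00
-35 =-35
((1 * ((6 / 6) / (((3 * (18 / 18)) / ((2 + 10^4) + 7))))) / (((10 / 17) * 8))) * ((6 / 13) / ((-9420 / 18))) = -510459 / 816400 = -0.63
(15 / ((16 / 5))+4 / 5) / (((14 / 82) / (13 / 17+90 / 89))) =48363313 / 847280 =57.08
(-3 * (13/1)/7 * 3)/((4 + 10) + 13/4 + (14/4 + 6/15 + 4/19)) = -44460/56819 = -0.78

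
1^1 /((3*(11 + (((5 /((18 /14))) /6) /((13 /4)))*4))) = 117 /4141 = 0.03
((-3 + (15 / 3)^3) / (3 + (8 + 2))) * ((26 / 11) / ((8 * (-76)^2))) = 61 / 127072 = 0.00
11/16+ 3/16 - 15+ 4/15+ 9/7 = -10561/840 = -12.57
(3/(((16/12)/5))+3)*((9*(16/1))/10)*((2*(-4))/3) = -2736/5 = -547.20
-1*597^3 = -212776173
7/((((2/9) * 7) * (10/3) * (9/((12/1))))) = 9/5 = 1.80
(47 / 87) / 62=0.01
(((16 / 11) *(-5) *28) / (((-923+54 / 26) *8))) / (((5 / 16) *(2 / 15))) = 0.66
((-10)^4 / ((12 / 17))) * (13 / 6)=276250 / 9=30694.44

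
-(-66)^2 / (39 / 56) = -81312 / 13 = -6254.77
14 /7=2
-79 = -79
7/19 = 0.37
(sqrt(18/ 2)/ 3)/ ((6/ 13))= 13/ 6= 2.17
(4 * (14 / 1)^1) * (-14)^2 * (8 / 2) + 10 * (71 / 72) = 1580899 / 36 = 43913.86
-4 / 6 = -0.67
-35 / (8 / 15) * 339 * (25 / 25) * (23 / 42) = -194925 / 16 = -12182.81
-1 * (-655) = 655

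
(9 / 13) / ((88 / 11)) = 9 / 104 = 0.09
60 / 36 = 5 / 3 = 1.67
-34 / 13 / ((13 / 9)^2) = -2754 / 2197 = -1.25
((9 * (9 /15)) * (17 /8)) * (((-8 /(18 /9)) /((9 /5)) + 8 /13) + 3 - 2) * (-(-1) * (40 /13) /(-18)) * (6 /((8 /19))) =22933 /1352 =16.96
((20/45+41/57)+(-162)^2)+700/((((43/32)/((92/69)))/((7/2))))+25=211039714/7353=28701.17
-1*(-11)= 11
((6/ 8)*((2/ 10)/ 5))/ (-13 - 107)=-1/ 4000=-0.00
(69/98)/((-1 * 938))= -69/91924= -0.00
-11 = -11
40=40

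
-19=-19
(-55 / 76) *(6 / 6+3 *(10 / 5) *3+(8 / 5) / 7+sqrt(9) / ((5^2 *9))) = -55561 / 3990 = -13.93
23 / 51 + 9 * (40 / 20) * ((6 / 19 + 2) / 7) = 43451 / 6783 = 6.41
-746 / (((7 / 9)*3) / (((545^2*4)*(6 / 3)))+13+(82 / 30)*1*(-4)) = -360.97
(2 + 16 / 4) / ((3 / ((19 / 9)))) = 38 / 9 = 4.22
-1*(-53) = 53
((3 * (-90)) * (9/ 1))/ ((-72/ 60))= 2025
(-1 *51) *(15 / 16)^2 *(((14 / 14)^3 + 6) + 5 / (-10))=-291.36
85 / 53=1.60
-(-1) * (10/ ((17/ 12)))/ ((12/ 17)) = 10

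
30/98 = 15/49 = 0.31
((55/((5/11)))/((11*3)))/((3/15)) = 55/3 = 18.33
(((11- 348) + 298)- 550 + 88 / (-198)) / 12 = -5305 / 108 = -49.12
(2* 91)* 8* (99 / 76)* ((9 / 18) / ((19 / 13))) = 234234 / 361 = 648.85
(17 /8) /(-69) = -17 /552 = -0.03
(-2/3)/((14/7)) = -0.33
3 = 3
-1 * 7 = -7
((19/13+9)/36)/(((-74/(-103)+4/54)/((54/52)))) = 141831/372476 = 0.38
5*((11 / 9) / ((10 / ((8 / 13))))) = 44 / 117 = 0.38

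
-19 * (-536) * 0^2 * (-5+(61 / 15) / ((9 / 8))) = 0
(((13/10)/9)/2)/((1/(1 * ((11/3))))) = 143/540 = 0.26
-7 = -7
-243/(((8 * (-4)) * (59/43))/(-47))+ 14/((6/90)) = -50.12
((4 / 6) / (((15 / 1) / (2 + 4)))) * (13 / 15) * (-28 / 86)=-728 / 9675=-0.08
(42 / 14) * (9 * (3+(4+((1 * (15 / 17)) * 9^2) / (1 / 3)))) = 101628 / 17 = 5978.12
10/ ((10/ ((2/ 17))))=2/ 17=0.12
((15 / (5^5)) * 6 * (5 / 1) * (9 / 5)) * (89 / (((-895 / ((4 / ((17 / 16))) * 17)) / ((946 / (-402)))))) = 145487232 / 37478125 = 3.88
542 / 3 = 180.67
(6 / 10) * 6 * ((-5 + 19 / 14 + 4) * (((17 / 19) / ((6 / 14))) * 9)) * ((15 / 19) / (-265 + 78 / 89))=-612765 / 8486027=-0.07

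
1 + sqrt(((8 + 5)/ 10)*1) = 2.14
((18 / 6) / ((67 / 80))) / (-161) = -240 / 10787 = -0.02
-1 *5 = -5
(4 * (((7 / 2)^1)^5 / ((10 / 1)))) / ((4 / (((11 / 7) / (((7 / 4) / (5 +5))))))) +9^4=56261 / 8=7032.62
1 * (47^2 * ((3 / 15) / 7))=2209 / 35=63.11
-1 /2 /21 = -1 /42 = -0.02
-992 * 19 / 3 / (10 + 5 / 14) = -263872 / 435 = -606.60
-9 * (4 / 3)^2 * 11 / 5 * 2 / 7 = -352 / 35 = -10.06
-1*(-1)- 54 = -53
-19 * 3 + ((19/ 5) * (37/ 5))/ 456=-34163/ 600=-56.94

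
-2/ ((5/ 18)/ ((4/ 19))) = -1.52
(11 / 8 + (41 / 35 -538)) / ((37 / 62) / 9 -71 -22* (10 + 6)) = 41829633 / 33039580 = 1.27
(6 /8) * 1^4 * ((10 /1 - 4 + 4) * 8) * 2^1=120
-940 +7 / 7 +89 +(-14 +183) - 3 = -684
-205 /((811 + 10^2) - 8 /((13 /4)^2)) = -0.23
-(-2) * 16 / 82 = 16 / 41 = 0.39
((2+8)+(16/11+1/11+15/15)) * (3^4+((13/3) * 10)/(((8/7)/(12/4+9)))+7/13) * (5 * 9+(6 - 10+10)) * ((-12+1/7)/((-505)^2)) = -162978966/10211201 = -15.96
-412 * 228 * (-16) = 1502976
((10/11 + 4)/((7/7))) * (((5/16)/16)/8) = 135/11264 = 0.01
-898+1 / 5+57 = -840.80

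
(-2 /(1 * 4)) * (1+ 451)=-226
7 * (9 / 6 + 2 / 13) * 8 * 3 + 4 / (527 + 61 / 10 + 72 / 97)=1870441564 / 6731751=277.85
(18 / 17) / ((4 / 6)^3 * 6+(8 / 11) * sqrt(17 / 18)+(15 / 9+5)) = 186219 / 1474750 - 2673 * sqrt(34) / 1474750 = 0.12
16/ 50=0.32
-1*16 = -16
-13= -13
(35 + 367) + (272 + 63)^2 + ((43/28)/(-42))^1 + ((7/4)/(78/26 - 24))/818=13542941833/120246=112626.96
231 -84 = 147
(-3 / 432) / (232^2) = -1 / 7750656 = -0.00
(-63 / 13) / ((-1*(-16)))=-63 / 208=-0.30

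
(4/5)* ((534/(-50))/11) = -1068/1375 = -0.78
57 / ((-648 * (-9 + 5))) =19 / 864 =0.02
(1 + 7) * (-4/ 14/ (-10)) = 8/ 35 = 0.23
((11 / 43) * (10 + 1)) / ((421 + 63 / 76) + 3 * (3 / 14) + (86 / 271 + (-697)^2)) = 17444812 / 3014343408715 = 0.00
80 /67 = 1.19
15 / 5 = 3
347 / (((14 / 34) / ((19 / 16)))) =112081 / 112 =1000.72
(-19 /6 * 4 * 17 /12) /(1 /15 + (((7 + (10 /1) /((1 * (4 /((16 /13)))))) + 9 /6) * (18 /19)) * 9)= -398905 /2195772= -0.18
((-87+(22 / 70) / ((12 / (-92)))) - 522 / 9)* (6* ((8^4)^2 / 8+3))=-12983906036 / 7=-1854843719.43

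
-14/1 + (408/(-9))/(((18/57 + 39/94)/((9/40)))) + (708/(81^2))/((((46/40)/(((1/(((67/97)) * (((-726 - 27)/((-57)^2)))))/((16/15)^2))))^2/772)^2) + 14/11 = 4690080527759456272475300617059495721637/140377437117544448563853898547200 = 33410501.18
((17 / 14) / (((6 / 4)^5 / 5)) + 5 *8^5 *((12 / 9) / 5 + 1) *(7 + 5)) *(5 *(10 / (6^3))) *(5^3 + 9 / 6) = 72923993.78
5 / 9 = 0.56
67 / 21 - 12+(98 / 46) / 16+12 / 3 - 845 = -6566299 / 7728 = -849.68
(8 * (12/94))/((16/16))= 48/47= 1.02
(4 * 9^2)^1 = 324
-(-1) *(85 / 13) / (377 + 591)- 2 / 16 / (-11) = 57 / 3146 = 0.02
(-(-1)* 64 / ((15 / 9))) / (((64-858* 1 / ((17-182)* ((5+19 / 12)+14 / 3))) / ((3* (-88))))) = -285120 / 1813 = -157.26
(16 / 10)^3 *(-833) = -426496 / 125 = -3411.97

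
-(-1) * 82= 82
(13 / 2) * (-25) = -325 / 2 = -162.50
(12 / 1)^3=1728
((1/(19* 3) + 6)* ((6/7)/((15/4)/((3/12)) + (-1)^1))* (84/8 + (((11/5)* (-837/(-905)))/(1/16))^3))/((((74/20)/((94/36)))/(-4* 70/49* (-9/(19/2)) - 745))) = -103745701531396988023/15632279711250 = -6636632.88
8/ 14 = 4/ 7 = 0.57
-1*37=-37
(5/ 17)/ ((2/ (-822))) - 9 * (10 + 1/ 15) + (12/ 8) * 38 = -13131/ 85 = -154.48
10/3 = 3.33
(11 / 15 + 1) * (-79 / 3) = -2054 / 45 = -45.64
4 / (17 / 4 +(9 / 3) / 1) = 16 / 29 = 0.55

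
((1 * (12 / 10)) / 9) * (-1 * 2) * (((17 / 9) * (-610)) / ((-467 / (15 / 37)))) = -0.27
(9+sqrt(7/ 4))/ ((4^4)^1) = sqrt(7)/ 512+9/ 256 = 0.04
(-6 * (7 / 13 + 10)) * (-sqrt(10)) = 822 * sqrt(10) / 13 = 199.95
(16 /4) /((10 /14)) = 28 /5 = 5.60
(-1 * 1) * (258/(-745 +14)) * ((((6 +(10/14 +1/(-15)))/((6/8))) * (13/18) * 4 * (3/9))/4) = 36296/48195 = 0.75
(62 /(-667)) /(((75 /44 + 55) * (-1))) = 2728 /1664165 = 0.00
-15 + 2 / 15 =-223 / 15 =-14.87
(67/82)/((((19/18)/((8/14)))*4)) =603/5453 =0.11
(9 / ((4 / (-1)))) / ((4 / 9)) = -81 / 16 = -5.06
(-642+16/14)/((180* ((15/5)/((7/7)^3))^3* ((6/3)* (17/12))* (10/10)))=-2243/48195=-0.05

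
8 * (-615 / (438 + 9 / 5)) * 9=-73800 / 733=-100.68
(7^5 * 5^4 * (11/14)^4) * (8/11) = 5823125/2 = 2911562.50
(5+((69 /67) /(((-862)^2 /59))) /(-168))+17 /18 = 149152695995 /25091109792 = 5.94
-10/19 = -0.53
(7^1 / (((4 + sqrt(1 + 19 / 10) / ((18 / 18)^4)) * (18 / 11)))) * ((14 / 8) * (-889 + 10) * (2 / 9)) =-1579270 / 3537 + 157927 * sqrt(290) / 14148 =-256.41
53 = 53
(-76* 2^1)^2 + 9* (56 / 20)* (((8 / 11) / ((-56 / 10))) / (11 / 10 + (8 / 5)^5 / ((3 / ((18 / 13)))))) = 122644682104 / 5308501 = 23103.45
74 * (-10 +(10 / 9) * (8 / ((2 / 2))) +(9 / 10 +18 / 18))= 2627 / 45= 58.38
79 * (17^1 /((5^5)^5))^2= 22831 /88817841970012523233890533447265625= 0.00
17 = 17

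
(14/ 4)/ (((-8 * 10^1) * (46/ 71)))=-497/ 7360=-0.07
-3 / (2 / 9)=-27 / 2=-13.50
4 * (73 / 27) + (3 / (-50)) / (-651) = 3168227 / 292950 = 10.81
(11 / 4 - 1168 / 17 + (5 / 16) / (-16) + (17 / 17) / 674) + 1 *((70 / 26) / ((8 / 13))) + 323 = 383377083 / 1466624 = 261.40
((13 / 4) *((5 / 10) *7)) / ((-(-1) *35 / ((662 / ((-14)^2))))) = 4303 / 3920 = 1.10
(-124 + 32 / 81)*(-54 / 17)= 392.63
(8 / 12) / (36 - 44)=-1 / 12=-0.08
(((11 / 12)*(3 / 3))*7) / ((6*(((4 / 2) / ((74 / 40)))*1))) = 2849 / 2880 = 0.99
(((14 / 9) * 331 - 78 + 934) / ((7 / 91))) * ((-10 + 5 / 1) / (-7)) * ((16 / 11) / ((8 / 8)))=12831520 / 693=18515.90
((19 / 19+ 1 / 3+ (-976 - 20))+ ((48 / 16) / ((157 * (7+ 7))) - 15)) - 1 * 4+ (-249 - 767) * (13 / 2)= -50230885 / 6594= -7617.67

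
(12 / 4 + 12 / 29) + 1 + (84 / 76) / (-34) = 82079 / 18734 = 4.38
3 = 3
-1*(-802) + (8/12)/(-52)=62555/78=801.99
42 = 42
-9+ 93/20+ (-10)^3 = -20087/20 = -1004.35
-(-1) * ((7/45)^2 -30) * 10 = -121402/405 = -299.76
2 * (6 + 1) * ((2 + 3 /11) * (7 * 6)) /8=3675 /22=167.05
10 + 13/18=193/18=10.72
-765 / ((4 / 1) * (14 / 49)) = -5355 / 8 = -669.38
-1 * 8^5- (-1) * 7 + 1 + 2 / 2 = -32759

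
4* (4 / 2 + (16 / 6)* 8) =280 / 3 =93.33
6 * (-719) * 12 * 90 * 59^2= -16218396720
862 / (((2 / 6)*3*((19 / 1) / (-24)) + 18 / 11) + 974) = 227568 / 257359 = 0.88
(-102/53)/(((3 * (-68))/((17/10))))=17/1060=0.02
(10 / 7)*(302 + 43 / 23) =69890 / 161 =434.10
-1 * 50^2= -2500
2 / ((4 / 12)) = 6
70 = 70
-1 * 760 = -760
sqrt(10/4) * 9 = 9 * sqrt(10)/2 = 14.23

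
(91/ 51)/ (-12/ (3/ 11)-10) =-0.03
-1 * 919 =-919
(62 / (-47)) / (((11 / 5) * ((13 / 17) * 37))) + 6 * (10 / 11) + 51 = 56.43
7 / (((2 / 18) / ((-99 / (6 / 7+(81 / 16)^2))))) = -3725568 / 15821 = -235.48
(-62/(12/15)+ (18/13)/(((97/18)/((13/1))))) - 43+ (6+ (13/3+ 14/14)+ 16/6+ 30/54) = -179147/1746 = -102.60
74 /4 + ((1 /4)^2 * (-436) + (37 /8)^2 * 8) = 1299 /8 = 162.38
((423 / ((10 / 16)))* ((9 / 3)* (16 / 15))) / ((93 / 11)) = 198528 / 775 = 256.17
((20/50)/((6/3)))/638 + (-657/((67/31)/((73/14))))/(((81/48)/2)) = -8431755553/4488330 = -1878.60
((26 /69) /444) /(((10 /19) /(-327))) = -26923 /51060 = -0.53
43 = 43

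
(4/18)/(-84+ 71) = -2/117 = -0.02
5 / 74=0.07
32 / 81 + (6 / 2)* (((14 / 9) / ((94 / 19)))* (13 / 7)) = 2.15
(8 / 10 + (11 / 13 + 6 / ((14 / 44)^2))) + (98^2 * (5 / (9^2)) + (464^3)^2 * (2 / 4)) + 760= 1287277988540137163023 / 257985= 4989739669128581.75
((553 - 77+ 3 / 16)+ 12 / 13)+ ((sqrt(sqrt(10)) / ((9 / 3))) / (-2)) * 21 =99239 / 208 - 7 * 10^(1 / 4) / 2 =470.89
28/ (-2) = -14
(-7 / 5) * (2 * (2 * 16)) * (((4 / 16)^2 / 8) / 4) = -0.18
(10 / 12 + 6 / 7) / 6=71 / 252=0.28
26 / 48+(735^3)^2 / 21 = 180183899455875013 / 24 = 7507662477328125.54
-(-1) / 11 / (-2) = -1 / 22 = -0.05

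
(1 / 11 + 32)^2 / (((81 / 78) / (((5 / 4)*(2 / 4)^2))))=8099585 / 26136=309.90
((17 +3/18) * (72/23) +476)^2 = 148449856/529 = 280623.55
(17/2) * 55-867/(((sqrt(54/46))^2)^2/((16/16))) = -78557/486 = -161.64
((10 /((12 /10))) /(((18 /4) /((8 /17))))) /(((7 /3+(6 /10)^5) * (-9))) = -312500 /7781427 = -0.04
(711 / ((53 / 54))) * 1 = 38394 / 53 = 724.42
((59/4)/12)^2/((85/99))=38291/21760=1.76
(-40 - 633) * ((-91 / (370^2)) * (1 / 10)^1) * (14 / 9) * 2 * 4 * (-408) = -116606672 / 513375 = -227.14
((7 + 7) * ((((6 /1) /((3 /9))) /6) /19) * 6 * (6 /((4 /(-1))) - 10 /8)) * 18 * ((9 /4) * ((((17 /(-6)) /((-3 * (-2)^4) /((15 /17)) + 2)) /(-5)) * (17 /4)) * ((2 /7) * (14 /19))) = 5407479 /378328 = 14.29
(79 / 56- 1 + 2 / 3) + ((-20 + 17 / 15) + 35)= 4819 / 280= 17.21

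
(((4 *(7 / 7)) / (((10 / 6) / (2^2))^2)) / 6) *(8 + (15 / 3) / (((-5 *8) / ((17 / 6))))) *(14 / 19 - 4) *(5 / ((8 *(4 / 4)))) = -11377 / 190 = -59.88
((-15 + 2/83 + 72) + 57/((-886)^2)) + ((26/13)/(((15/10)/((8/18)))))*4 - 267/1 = -365214551287/1759176036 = -207.61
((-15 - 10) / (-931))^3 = 15625 / 806954491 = 0.00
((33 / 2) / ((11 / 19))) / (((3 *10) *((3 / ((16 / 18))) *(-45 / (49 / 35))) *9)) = -266 / 273375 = -0.00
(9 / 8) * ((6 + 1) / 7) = 9 / 8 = 1.12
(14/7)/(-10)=-1/5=-0.20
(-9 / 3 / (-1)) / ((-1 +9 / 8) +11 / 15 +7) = 360 / 943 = 0.38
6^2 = 36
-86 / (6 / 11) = -473 / 3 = -157.67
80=80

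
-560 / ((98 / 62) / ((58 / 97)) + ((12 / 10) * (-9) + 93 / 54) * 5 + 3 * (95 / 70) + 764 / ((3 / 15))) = -12686688 / 85665185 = -0.15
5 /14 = 0.36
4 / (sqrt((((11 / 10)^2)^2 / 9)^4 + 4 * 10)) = 32400000000 * sqrt(2624445949729863572161) / 2624445949729863572161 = 0.63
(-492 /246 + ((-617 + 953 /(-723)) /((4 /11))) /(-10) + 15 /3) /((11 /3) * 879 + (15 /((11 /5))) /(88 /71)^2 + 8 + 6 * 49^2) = 53285190112 /5432507343045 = 0.01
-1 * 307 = -307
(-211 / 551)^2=44521 / 303601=0.15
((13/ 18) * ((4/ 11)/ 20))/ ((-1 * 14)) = -13/ 13860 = -0.00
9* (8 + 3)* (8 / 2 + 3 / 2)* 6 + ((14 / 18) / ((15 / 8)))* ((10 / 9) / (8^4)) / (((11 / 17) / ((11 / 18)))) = 3658203767 / 1119744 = 3267.00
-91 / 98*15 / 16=-195 / 224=-0.87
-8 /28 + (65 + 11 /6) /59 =2099 /2478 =0.85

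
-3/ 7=-0.43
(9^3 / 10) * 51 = 37179 / 10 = 3717.90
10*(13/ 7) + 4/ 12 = 397/ 21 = 18.90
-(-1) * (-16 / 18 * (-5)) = 40 / 9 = 4.44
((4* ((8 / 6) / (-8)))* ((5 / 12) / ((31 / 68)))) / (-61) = 170 / 17019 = 0.01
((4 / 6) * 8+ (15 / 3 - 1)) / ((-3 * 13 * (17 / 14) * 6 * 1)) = -196 / 5967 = -0.03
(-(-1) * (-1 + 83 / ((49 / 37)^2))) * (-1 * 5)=-556130 / 2401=-231.62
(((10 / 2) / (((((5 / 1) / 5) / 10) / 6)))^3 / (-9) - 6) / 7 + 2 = -2999992 / 7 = -428570.29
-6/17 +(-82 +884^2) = 13283352/17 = 781373.65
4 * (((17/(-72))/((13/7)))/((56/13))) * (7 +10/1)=-289/144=-2.01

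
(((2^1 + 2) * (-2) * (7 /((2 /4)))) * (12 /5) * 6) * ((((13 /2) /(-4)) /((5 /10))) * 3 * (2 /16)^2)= 2457 /10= 245.70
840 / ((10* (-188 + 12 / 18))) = -126 / 281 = -0.45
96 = 96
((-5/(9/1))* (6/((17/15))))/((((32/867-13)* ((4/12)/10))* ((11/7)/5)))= 2677500/123629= 21.66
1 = 1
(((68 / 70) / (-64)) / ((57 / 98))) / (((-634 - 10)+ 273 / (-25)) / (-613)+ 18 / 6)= -0.01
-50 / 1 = -50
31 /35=0.89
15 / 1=15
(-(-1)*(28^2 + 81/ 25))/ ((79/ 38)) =747878/ 1975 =378.67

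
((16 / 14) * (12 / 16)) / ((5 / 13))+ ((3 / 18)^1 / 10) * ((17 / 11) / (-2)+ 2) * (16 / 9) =872 / 385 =2.26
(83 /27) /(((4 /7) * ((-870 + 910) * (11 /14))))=4067 /23760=0.17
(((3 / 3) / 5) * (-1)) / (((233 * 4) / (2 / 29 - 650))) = 0.14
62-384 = -322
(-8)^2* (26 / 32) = 52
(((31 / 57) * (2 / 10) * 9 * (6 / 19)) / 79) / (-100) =-279 / 7129750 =-0.00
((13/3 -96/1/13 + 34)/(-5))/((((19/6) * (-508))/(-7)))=-8449/313690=-0.03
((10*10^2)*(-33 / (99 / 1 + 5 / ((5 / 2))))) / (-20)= 1650 / 101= 16.34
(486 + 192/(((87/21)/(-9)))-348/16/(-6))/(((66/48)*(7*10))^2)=1346/171941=0.01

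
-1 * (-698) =698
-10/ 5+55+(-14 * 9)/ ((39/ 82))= -2755/ 13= -211.92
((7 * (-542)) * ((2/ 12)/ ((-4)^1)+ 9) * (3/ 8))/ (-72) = 407855/ 2304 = 177.02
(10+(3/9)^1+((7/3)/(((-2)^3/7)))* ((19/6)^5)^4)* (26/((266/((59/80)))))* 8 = -12105300435.95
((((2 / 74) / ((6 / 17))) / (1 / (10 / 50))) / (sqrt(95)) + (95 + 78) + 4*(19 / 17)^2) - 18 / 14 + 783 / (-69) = 17*sqrt(95) / 105450 + 7694175 / 46529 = 165.36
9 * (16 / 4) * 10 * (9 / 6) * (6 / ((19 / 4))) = 12960 / 19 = 682.11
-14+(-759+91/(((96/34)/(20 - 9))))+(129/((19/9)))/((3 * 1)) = -363077/912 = -398.11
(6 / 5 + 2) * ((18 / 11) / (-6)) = -48 / 55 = -0.87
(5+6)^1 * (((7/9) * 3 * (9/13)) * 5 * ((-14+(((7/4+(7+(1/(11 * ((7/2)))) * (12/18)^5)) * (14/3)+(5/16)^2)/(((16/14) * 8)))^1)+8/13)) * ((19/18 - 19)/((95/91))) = 12671069469863/931627008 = 13601.01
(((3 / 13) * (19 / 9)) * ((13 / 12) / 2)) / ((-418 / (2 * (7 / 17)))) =-7 / 13464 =-0.00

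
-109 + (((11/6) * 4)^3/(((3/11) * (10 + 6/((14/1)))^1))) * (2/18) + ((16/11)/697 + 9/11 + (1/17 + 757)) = 664.29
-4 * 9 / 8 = -9 / 2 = -4.50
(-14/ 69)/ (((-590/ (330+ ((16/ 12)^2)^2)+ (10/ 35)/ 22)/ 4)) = 29090908/ 63011559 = 0.46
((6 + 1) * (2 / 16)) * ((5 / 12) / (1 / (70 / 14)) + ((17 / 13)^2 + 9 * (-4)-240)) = -3864245 / 16224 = -238.18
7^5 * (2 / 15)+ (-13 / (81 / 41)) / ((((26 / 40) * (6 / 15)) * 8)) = 3625187 / 1620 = 2237.77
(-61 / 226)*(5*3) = -915 / 226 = -4.05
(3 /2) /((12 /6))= 3 /4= 0.75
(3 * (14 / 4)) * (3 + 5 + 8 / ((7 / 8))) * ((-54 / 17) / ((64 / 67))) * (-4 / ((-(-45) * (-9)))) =-201 / 34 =-5.91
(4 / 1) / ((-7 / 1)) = -4 / 7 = -0.57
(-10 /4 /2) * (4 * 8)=-40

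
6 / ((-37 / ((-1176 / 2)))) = 3528 / 37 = 95.35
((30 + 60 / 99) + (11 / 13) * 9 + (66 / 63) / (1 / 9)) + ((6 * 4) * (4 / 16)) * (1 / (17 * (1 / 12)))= 2648797 / 51051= 51.89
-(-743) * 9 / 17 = 6687 / 17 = 393.35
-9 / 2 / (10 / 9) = -81 / 20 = -4.05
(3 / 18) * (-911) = -911 / 6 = -151.83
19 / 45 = 0.42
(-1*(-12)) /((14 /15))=12.86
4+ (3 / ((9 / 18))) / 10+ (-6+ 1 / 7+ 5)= 131 / 35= 3.74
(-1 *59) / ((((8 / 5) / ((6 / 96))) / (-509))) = 150155 / 128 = 1173.09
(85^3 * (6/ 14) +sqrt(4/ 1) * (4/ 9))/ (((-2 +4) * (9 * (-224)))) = -16581431/ 254016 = -65.28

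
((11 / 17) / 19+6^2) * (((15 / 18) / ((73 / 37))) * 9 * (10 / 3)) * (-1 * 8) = -3652.77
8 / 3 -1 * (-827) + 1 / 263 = 654610 / 789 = 829.67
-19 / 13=-1.46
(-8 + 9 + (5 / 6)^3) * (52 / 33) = 403 / 162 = 2.49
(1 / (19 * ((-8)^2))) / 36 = 1 / 43776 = 0.00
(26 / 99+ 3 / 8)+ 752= 596089 / 792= 752.64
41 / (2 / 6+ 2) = 17.57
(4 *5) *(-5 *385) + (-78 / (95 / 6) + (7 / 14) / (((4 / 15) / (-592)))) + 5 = -3762943 / 95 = -39609.93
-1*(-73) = 73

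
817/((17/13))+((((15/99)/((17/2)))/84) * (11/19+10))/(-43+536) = 45962951369/73568418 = 624.76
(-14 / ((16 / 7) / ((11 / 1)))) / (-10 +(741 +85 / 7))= -3773 / 41616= -0.09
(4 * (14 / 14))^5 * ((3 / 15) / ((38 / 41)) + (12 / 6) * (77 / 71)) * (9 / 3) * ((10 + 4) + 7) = 1037707776 / 6745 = 153848.45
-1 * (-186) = 186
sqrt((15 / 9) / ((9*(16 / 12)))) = sqrt(5) / 6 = 0.37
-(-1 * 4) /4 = 1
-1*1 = -1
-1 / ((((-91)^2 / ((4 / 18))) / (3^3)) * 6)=-1 / 8281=-0.00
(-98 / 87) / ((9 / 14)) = -1372 / 783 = -1.75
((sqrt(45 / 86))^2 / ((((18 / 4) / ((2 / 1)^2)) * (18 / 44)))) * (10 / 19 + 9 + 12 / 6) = 32120 / 2451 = 13.10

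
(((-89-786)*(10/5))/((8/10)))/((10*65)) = -175/52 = -3.37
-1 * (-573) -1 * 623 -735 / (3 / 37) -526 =-9641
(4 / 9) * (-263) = -1052 / 9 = -116.89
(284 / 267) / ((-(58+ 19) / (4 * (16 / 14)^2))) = -72704 / 1007391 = -0.07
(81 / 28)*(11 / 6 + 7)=25.55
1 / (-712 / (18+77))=-95 / 712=-0.13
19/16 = 1.19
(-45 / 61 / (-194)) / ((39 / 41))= 0.00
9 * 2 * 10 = 180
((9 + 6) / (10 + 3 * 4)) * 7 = 105 / 22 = 4.77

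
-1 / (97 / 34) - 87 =-8473 / 97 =-87.35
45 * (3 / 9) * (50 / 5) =150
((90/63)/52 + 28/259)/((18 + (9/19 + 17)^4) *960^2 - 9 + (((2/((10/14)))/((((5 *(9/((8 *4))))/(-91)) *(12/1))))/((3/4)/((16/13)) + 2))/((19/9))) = 1490262989325/944559874192687521800122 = 0.00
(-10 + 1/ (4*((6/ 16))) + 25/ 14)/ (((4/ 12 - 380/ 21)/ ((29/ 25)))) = 9193/ 18650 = 0.49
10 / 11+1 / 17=181 / 187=0.97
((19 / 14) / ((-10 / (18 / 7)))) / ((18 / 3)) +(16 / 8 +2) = 3863 / 980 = 3.94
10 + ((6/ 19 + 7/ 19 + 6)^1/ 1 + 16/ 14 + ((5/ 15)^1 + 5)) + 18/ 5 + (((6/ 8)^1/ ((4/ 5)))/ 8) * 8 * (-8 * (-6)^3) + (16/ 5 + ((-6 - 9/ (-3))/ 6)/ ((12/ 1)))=26332703/ 15960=1649.92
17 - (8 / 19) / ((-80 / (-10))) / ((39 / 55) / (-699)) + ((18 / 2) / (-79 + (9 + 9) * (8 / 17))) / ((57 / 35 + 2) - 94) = 64525845803 / 936731939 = 68.88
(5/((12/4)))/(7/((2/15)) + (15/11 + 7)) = 110/4017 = 0.03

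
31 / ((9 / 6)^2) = 124 / 9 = 13.78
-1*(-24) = 24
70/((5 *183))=14/183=0.08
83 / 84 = 0.99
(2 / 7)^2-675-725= -68596 / 49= -1399.92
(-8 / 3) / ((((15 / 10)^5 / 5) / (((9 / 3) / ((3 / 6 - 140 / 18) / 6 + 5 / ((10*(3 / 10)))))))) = -11.61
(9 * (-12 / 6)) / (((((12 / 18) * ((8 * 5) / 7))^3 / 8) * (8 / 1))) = -83349 / 256000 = -0.33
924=924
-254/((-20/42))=533.40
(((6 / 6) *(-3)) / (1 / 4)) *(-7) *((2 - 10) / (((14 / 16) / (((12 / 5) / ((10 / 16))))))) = -73728 / 25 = -2949.12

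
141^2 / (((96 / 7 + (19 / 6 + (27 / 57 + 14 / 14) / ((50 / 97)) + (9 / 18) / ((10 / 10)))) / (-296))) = -58700640600 / 201893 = -290751.24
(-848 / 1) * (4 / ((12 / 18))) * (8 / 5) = -40704 / 5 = -8140.80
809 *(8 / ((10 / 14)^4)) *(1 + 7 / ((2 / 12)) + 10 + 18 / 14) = 168712096 / 125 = 1349696.77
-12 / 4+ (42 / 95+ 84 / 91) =-2019 / 1235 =-1.63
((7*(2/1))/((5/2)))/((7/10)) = 8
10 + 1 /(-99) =989 /99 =9.99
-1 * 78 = -78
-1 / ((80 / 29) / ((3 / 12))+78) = -0.01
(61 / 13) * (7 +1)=488 / 13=37.54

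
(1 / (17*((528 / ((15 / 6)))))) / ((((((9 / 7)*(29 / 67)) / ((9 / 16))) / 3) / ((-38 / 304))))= -2345 / 22212608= -0.00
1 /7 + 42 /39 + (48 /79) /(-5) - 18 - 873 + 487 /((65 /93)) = -1388319 /7189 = -193.12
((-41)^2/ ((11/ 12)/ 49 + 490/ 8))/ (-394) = -247107/ 3548561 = -0.07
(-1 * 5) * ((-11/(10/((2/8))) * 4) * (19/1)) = 104.50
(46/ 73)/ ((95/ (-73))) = -46/ 95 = -0.48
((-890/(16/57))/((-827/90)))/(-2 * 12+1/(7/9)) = -2663325/175324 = -15.19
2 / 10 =1 / 5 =0.20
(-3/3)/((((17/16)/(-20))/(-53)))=-16960/17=-997.65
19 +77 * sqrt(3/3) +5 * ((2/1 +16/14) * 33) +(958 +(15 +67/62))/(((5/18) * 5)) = 7138809/5425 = 1315.91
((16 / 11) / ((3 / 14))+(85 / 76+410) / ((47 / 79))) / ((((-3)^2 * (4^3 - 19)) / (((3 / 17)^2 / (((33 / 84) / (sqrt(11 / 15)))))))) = 33870053 * sqrt(165) / 3719724525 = 0.12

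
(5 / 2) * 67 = 335 / 2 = 167.50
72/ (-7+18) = 72/ 11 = 6.55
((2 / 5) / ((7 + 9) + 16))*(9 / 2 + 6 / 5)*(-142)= -4047 / 400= -10.12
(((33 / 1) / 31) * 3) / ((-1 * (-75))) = 33 / 775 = 0.04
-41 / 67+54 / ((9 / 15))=5989 / 67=89.39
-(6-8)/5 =0.40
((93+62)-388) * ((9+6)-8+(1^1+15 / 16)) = -33319 / 16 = -2082.44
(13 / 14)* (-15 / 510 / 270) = -13 / 128520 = -0.00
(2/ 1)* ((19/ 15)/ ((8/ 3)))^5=2476099/ 51200000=0.05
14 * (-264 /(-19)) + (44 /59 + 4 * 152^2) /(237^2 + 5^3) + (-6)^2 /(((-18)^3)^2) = 5847879477132083 /29810568313008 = 196.17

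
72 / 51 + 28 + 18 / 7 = 31.98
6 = 6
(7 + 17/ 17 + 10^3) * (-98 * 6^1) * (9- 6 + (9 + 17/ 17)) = -7705152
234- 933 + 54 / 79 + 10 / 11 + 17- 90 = -669484 / 869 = -770.41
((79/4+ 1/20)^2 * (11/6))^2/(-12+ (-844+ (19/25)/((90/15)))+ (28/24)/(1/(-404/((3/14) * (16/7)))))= -11623211721/40909025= -284.12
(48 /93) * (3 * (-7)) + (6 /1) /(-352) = -59229 /5456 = -10.86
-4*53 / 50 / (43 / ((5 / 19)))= -106 / 4085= -0.03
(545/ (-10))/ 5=-109/ 10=-10.90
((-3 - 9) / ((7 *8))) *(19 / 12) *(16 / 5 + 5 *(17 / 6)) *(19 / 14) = -188081 / 23520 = -8.00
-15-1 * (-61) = 46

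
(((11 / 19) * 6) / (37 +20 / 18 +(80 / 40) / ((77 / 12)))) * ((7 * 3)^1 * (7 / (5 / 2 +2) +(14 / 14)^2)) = 2454606 / 505913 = 4.85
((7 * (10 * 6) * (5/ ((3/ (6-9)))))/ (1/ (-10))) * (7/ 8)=18375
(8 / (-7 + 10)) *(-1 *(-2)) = 16 / 3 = 5.33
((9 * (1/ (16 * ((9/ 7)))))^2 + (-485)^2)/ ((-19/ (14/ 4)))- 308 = -424519767/ 9728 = -43638.96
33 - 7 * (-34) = 271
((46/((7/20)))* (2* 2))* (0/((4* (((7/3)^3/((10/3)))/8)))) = 0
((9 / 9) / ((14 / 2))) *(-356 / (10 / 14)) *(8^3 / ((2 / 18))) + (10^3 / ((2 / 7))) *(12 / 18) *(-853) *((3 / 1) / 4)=-9104198 / 5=-1820839.60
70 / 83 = 0.84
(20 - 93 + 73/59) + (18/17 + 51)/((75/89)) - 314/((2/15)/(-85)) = 1003827544/5015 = 200165.01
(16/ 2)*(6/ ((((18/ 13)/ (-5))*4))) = -130/ 3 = -43.33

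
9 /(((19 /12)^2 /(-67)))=-240.53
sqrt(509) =22.56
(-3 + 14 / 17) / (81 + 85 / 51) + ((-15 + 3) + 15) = 12537 / 4216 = 2.97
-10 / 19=-0.53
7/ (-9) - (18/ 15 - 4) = 91/ 45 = 2.02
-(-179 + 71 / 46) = 8163 / 46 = 177.46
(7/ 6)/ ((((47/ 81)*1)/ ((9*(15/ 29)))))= 25515/ 2726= 9.36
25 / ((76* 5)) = 5 / 76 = 0.07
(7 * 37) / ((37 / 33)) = 231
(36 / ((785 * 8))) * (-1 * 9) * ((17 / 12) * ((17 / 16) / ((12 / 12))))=-7803 / 100480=-0.08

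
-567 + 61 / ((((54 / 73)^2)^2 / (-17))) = -34270208669 / 8503056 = -4030.34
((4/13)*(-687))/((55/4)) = -10992/715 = -15.37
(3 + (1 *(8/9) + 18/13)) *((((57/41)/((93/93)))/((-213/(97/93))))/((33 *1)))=-1137131/1045261503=-0.00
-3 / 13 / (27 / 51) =-17 / 39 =-0.44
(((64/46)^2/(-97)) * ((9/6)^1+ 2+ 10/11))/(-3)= 0.03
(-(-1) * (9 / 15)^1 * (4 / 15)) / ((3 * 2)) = 2 / 75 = 0.03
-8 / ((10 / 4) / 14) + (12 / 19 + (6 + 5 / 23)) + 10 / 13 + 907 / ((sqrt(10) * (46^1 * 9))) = -1056149 / 28405 + 907 * sqrt(10) / 4140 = -36.49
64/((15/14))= 896/15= 59.73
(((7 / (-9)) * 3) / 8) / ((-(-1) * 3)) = -7 / 72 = -0.10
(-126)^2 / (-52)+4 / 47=-186491 / 611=-305.22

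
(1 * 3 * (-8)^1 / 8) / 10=-3 / 10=-0.30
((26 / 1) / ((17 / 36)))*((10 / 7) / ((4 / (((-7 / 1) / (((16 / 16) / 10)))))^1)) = -23400 / 17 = -1376.47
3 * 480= 1440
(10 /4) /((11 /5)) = 25 /22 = 1.14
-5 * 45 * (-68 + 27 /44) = 667125 /44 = 15161.93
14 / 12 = 7 / 6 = 1.17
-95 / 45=-2.11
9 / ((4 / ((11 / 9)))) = 11 / 4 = 2.75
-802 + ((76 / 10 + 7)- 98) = -4427 / 5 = -885.40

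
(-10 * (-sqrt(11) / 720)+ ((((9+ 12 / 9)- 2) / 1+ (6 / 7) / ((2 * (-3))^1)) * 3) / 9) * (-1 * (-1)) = 2.78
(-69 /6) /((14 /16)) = -92 /7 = -13.14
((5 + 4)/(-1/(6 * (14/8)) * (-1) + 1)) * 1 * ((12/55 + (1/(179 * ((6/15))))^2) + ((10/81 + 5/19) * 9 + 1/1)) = 118918316433/3080421740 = 38.60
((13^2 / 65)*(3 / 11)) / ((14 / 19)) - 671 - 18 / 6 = -518239 / 770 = -673.04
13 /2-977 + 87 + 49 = -1669 /2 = -834.50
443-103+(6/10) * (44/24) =3411/10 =341.10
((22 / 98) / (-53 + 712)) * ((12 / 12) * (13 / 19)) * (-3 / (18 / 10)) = -715 / 1840587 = -0.00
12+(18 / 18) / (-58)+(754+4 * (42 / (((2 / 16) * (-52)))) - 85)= 493973 / 754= 655.14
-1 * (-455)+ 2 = 457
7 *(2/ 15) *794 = 741.07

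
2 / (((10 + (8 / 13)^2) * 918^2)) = 169 / 739068948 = 0.00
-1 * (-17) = 17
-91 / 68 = -1.34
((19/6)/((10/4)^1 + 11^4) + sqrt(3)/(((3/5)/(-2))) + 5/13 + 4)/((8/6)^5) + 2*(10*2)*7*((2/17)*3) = 165468904017/1656941312- 405*sqrt(3)/512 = 98.49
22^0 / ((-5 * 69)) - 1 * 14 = -4831 / 345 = -14.00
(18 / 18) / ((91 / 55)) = 55 / 91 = 0.60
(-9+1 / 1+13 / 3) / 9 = -11 / 27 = -0.41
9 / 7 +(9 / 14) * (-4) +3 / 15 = -38 / 35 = -1.09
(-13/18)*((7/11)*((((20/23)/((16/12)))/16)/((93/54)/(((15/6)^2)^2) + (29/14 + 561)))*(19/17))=-113465625/3051669399152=-0.00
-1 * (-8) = 8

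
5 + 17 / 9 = 62 / 9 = 6.89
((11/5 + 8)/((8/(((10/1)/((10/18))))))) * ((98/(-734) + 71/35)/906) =0.05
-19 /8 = -2.38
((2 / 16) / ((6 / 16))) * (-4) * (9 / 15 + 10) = -212 / 15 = -14.13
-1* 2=-2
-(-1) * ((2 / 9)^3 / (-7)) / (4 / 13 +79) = -104 / 5261193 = -0.00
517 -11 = 506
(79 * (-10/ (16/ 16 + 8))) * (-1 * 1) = 790/ 9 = 87.78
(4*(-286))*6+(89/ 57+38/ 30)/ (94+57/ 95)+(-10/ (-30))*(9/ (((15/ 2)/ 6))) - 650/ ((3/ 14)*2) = -1129428208/ 134805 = -8378.24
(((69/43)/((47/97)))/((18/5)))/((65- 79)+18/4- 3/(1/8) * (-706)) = 11155/205347747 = 0.00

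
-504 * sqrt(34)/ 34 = -252 * sqrt(34)/ 17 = -86.44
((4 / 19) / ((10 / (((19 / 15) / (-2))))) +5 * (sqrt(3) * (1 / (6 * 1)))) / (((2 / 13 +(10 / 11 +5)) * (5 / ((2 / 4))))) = 0.02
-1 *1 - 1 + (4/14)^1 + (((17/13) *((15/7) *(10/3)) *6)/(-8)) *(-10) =6219/91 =68.34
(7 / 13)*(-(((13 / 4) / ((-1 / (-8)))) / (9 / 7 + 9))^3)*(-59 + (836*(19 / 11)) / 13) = -21131201 / 46656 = -452.91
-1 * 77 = -77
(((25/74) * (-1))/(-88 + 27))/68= 25/306952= 0.00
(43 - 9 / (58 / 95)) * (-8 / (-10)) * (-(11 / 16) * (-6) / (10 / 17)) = 919479 / 5800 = 158.53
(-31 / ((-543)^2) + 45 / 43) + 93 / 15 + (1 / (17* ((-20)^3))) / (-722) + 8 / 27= 28170364798633921 / 3734783878032000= 7.54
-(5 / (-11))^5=3125 / 161051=0.02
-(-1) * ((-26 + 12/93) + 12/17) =-25.17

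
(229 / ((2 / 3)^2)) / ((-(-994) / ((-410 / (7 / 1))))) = -422505 / 13916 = -30.36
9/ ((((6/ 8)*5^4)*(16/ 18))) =27/ 1250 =0.02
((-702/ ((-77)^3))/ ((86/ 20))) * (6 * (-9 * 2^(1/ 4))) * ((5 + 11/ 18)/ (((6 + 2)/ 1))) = -531765 * 2^(1/ 4)/ 39261838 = -0.02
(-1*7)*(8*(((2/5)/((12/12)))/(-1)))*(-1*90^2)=-181440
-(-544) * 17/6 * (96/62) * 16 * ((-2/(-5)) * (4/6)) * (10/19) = 9469952/1767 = 5359.34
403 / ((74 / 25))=10075 / 74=136.15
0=0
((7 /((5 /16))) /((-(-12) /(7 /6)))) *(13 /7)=182 /45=4.04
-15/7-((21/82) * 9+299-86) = -124815/574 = -217.45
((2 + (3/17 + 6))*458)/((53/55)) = 3501410/901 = 3886.14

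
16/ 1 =16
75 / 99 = 25 / 33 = 0.76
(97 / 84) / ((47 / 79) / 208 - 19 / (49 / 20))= -2789332 / 18725571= -0.15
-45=-45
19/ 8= 2.38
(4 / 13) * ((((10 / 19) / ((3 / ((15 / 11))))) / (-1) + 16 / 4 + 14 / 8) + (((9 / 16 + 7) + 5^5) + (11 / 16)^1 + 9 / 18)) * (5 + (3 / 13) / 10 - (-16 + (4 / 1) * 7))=-6739.19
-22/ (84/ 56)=-44/ 3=-14.67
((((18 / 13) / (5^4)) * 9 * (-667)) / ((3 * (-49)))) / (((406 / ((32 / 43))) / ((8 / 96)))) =1656 / 119835625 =0.00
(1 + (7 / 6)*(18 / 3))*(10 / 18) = 40 / 9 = 4.44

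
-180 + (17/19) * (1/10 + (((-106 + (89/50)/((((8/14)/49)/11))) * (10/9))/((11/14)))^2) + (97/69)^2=43610631158180543/9850985100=4427032.50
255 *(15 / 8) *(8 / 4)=956.25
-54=-54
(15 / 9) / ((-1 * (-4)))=5 / 12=0.42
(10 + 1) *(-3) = -33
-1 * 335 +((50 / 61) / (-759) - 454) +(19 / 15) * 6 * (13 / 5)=-769.24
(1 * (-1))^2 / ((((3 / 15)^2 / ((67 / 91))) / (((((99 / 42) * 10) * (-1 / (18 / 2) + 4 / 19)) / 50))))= 0.86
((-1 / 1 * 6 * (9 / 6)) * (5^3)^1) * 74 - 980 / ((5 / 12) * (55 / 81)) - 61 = -86774.85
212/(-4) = -53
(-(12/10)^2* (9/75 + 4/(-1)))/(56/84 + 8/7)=36666/11875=3.09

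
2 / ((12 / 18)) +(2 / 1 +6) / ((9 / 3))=17 / 3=5.67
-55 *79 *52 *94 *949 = -20155203640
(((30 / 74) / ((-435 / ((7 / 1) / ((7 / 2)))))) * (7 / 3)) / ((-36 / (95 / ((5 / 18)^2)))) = 798 / 5365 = 0.15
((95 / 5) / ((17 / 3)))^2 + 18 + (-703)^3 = -100406951452 / 289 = -347428897.76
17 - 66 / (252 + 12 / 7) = 4955 / 296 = 16.74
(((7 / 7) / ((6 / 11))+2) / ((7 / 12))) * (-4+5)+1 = 53 / 7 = 7.57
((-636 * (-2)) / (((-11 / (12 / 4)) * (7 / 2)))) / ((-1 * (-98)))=-3816 / 3773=-1.01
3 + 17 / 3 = 26 / 3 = 8.67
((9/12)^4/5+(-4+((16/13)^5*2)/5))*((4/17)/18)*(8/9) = -88938301/2726775792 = -0.03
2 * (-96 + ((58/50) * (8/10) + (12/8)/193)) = -190.13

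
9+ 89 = 98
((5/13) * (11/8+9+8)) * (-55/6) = -64.78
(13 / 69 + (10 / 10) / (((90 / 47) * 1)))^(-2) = 4284900 / 2163841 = 1.98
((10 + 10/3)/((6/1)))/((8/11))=55/18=3.06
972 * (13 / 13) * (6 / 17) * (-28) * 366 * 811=-48470498496 / 17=-2851205793.88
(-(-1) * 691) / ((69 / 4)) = 2764 / 69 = 40.06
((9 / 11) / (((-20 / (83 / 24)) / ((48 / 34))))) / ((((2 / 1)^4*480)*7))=-249 / 67020800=-0.00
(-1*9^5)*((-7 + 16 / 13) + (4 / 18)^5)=4428259 / 13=340635.31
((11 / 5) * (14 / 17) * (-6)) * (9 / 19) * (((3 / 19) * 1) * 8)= -6.50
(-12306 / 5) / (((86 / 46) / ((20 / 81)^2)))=-7547680 / 94041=-80.26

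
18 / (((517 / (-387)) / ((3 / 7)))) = -20898 / 3619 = -5.77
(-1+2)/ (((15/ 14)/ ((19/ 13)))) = 266/ 195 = 1.36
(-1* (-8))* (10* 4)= 320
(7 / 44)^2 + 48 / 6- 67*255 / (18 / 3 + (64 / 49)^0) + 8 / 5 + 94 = -158361149 / 67760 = -2337.09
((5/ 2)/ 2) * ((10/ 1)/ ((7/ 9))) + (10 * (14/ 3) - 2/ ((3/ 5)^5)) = 125935/ 3402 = 37.02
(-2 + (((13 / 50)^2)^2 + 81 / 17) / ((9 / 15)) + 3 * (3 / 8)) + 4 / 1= 705954287 / 63750000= 11.07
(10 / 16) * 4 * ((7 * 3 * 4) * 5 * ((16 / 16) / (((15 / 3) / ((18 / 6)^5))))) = 51030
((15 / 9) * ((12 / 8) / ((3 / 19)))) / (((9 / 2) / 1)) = 95 / 27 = 3.52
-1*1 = -1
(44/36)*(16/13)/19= 176/2223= 0.08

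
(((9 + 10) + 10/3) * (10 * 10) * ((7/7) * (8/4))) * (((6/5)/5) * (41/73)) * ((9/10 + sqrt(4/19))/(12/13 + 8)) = 285688 * sqrt(19)/40223 + 642798/10585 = 91.69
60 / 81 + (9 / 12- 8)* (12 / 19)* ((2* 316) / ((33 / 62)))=-30676892 / 5643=-5436.27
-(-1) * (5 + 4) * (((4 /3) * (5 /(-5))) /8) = -3 /2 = -1.50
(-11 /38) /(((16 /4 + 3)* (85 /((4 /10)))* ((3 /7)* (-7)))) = 11 /169575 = 0.00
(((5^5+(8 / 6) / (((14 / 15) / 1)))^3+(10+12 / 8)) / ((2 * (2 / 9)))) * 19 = 1306416485389.86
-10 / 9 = -1.11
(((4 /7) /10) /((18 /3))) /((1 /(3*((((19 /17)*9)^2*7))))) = 29241 /1445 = 20.24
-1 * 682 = -682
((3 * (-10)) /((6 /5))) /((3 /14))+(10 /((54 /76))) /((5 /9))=-274 /3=-91.33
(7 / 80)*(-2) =-7 / 40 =-0.18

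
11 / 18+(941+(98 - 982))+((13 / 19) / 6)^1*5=9949 / 171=58.18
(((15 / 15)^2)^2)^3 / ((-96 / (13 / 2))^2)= 169 / 36864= 0.00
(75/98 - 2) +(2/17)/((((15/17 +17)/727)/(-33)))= -1184755/7448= -159.07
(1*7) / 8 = 7 / 8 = 0.88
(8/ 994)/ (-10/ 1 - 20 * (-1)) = 2/ 2485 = 0.00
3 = 3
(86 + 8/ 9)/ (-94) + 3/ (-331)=-130690/ 140013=-0.93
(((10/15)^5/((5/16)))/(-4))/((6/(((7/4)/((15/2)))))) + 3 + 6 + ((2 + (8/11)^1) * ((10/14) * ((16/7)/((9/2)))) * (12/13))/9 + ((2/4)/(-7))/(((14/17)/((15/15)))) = 13808204903/1532430900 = 9.01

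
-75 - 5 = -80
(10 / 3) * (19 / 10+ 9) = 109 / 3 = 36.33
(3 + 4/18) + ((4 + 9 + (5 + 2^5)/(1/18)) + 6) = 6194/9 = 688.22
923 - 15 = 908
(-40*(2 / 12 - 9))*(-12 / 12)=-1060 / 3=-353.33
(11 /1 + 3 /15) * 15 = 168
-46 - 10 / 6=-143 / 3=-47.67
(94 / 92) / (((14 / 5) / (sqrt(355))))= 235 * sqrt(355) / 644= 6.88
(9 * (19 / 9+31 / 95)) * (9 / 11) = 17.95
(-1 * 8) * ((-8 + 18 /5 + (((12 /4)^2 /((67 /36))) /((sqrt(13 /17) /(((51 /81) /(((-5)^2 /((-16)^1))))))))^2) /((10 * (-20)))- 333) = 2429130756082 /911828125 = 2664.02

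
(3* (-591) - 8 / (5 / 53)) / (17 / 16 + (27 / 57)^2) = -53653264 / 37165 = -1443.65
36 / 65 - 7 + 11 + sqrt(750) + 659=5 * sqrt(30) + 43131 / 65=690.94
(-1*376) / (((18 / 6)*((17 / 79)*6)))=-14852 / 153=-97.07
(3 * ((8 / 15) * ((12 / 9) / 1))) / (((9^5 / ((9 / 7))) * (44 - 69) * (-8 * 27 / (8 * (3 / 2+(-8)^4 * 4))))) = 0.00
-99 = -99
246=246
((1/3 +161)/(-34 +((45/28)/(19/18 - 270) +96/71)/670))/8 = -195052555390/328829503713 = -0.59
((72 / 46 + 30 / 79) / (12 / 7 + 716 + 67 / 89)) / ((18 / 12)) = 0.00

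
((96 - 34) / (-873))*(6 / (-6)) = 62 / 873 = 0.07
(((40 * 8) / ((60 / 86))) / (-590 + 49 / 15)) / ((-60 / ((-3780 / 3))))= -144480 / 8801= -16.42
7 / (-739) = -7 / 739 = -0.01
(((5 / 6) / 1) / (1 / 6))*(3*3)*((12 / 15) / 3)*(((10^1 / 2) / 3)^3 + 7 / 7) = 608 / 9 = 67.56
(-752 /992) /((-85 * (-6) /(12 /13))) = -0.00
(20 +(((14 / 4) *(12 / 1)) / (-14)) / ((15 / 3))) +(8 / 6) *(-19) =-89 / 15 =-5.93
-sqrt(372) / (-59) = 2*sqrt(93) / 59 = 0.33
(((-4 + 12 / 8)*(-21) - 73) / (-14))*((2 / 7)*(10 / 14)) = 205 / 686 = 0.30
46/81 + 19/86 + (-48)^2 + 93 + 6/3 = 16716929/6966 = 2399.79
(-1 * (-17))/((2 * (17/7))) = 7/2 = 3.50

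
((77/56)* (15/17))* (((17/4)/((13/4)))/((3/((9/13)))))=495/1352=0.37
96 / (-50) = -48 / 25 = -1.92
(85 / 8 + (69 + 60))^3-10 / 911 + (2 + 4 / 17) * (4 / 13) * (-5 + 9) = 280588977983039 / 103081472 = 2722011.75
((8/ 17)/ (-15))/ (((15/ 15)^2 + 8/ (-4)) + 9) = -1/ 255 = -0.00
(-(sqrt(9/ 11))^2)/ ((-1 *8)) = 9/ 88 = 0.10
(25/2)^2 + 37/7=4523/28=161.54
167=167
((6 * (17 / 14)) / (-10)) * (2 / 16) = -51 / 560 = -0.09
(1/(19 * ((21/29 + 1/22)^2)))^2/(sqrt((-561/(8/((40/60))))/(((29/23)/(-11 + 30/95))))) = 30124512352 * sqrt(572033)/57425920821035977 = 0.00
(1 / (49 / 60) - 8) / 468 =-83 / 5733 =-0.01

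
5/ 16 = 0.31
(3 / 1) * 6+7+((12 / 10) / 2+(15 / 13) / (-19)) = 31541 / 1235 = 25.54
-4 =-4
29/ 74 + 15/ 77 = 3343/ 5698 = 0.59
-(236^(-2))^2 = -1/3102044416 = -0.00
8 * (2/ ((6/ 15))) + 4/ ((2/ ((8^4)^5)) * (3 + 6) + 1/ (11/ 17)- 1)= 163714853654172274552/ 3458764513820541027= 47.33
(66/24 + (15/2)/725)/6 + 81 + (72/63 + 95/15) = 88.94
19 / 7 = 2.71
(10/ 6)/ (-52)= -5/ 156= -0.03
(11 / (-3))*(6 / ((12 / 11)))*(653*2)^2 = -103190978 / 3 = -34396992.67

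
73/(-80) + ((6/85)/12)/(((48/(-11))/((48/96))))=-14903/16320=-0.91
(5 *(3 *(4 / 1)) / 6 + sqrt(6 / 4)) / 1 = sqrt(6) / 2 + 10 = 11.22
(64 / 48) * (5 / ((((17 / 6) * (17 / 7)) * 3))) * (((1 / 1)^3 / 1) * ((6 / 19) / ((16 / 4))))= 140 / 5491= 0.03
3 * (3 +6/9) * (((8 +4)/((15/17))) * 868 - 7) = 648879/5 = 129775.80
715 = 715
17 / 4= 4.25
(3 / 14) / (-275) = -3 / 3850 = -0.00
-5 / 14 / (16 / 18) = -45 / 112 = -0.40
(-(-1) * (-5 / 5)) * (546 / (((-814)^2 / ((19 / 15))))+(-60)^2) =-3600.00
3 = 3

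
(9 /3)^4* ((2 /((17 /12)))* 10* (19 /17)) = 369360 /289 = 1278.06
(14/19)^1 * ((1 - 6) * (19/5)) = -14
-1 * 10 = -10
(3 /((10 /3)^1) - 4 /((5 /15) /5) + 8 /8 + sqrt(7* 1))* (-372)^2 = -40200552 /5 + 138384* sqrt(7) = -7673980.75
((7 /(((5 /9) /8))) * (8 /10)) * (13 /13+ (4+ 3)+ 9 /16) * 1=17262 /25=690.48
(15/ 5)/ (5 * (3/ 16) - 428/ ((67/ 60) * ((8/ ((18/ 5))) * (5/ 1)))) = -5360/ 59957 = -0.09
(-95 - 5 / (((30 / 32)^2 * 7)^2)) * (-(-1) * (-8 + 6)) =94394822 / 496125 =190.26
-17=-17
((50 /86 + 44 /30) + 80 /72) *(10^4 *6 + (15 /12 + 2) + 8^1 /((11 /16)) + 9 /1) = 16144744763 /85140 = 189625.85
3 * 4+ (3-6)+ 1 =10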